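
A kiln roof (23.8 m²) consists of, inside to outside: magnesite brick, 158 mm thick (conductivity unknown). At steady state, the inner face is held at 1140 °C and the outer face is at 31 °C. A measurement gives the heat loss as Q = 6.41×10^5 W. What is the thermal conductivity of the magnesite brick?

ΣR = ΔT/Q = |1140 − 31|/6.41×10^5 = 0.001730 K/W
L/(kA) = 0.001730 ⇒ k = 0.158/(0.001730·23.8) = 3.84 W/m·K

k = 3.84 W/m·K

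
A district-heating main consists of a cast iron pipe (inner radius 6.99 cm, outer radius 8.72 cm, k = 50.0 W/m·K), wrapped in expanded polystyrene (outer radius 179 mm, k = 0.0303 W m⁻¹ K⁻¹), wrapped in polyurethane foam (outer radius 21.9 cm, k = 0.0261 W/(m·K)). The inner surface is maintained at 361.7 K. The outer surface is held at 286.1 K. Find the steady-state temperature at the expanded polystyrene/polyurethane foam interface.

T = 304.7 K

Treat each layer as a resistance in series:
  R'_cast iron = ln(0.0872/0.0699)/(2πk) = 0.2211/(2π·50.0) = 7.039×10^-4 m·K/W
  R'_expanded polystyrene = ln(0.179/0.0872)/(2πk) = 0.7192/(2π·0.0303) = 3.778 m·K/W
  R'_polyurethane foam = ln(0.219/0.179)/(2πk) = 0.2017/(2π·0.0261) = 1.230 m·K/W
ΣR = 7.039×10^-4 + 3.778 + 1.230 = 5.009 m·K/W
Q' = ΔT/ΣR = (361.7 K − 286.1 K)/5.009 = 15.09 W/m
From the inner boundary to the expanded polystyrene/polyurethane foam interface, ΣR_partial = 3.779 m·K/W.
T_interface = T_in − Q'·ΣR_partial = 361.7 K − (15.09)(3.779) = 304.7 K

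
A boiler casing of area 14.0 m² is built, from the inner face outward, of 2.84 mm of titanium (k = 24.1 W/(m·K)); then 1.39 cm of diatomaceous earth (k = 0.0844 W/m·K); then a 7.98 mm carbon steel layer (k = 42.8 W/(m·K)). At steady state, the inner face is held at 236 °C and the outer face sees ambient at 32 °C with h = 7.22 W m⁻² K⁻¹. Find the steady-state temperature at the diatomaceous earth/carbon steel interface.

Treat each layer as a resistance in series:
  R_titanium = L/(kA) = 0.00284/(24.1·14.0) = 8.417×10^-6 K/W
  R_diatomaceous earth = L/(kA) = 0.0139/(0.0844·14.0) = 0.01176 K/W
  R_carbon steel = L/(kA) = 0.00798/(42.8·14.0) = 1.332×10^-5 K/W
  R_conv,out = 1/(hA) = 1/(7.22·14.0) = 0.009893 K/W
ΣR = 8.417×10^-6 + 0.01176 + 1.332×10^-5 + 0.009893 = 0.02167 K/W
Q = ΔT/ΣR = (236 °C − 32 °C)/0.02167 = 9414 W
From the inner boundary to the diatomaceous earth/carbon steel interface, ΣR_partial = 0.01177 K/W.
T_interface = T_in − Q·ΣR_partial = 236 °C − (9414)(0.01177) = 125 °C

T = 125 °C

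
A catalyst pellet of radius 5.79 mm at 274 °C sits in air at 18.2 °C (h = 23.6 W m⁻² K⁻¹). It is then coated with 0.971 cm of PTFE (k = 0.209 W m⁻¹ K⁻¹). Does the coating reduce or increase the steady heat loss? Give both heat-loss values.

increases: 2.54 → 4.63 W

Critical radius for a sphere: r_cr = 2k/h = 0.0177 m = 1.77 cm.
Outer radius after coating: r₂ = 0.00579 + 0.00971 = 0.01550 m.
Since r₁ < r_cr and r₂ ≤ r_cr, the coating moves toward the maximum at r_cr — heat loss rises.
Bare: R = 1/(4πr₁²h) = 100.6 K/W; Q = 255.8/100.6 = 2.54 W.
Coated: R = R_cond + R_conv = 55.23 K/W; Q = 255.8/55.23 = 4.63 W.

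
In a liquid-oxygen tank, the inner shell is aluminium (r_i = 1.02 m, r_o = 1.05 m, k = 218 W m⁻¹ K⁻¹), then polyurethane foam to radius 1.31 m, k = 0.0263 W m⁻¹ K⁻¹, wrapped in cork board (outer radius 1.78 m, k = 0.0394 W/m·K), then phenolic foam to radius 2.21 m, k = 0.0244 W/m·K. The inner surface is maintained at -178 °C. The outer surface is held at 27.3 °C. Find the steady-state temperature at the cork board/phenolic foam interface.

T = -27.5 °C

Resistance network (inner→outer):
  R_aluminium = (1/1.02 − 1/1.05)/(4πk) = 0.02801/(4π·218) = 1.023×10^-5 K/W
  R_polyurethane foam = (1/1.05 − 1/1.31)/(4πk) = 0.1890/(4π·0.0263) = 0.5719 K/W
  R_cork board = (1/1.31 − 1/1.78)/(4πk) = 0.2016/(4π·0.0394) = 0.4071 K/W
  R_phenolic foam = (1/1.78 − 1/2.21)/(4πk) = 0.1093/(4π·0.0244) = 0.3565 K/W
ΣR = 1.023×10^-5 + 0.5719 + 0.4071 + 0.3565 = 1.336 K/W
Q = ΔT/ΣR = (-178 °C − 27.3 °C)/1.336 = -153.7 W
From the inner boundary to the cork board/phenolic foam interface, ΣR_partial = 0.9790 K/W.
T_interface = T_in − Q·ΣR_partial = -178 °C − (-153.7)(0.9790) = -27.5 °C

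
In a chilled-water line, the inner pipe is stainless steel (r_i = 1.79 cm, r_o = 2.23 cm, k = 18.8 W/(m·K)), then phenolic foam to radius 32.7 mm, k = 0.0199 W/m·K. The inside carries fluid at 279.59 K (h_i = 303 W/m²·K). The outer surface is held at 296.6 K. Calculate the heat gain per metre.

Resistance network (inner→outer):
  R'_conv,in = 1/(2πr h) = 1/(2π·0.0179·303) = 0.02934 m·K/W
  R'_stainless steel = ln(0.0223/0.0179)/(2πk) = 0.2198/(2π·18.8) = 0.001861 m·K/W
  R'_phenolic foam = ln(0.0327/0.0223)/(2πk) = 0.3828/(2π·0.0199) = 3.061 m·K/W
ΣR = 0.02934 + 0.001861 + 3.061 = 3.092 m·K/W
Q' = ΔT/ΣR = (279.59 K − 296.6 K)/3.092 = -5.50 W/m
(Negative Q' ⇒ heat flows inward; heat gain = 5.50 W/m.)

Q' = 5.50 W/m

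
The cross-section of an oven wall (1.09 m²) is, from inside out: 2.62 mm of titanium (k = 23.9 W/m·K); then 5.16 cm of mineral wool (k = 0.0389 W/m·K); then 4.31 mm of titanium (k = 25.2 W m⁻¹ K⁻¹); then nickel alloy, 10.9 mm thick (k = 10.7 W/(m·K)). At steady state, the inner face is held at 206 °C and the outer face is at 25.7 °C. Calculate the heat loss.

Treat each layer as a resistance in series:
  R_titanium = L/(kA) = 0.00262/(23.9·1.09) = 1.006×10^-4 K/W
  R_mineral wool = L/(kA) = 0.0516/(0.0389·1.09) = 1.217 K/W
  R_titanium = L/(kA) = 0.00431/(25.2·1.09) = 1.569×10^-4 K/W
  R_nickel alloy = L/(kA) = 0.0109/(10.7·1.09) = 9.346×10^-4 K/W
ΣR = 1.006×10^-4 + 1.217 + 1.569×10^-4 + 9.346×10^-4 = 1.218 K/W
Q = ΔT/ΣR = (206 °C − 25.7 °C)/1.218 = 148 W

Q = 148 W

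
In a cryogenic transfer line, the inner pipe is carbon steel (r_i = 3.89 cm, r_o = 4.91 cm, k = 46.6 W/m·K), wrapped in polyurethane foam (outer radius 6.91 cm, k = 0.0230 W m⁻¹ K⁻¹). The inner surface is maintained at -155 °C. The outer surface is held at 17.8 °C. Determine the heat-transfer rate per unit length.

Series thermal resistances, inner to outer:
  R'_carbon steel = ln(0.0491/0.0389)/(2πk) = 0.2329/(2π·46.6) = 7.953×10^-4 m·K/W
  R'_polyurethane foam = ln(0.0691/0.0491)/(2πk) = 0.3417/(2π·0.0230) = 2.364 m·K/W
ΣR = 7.953×10^-4 + 2.364 = 2.365 m·K/W
Q' = ΔT/ΣR = (-155 °C − 17.8 °C)/2.365 = -73.1 W/m
(Negative Q' ⇒ heat flows inward; heat gain = 73.1 W/m.)

Q' = 73.1 W/m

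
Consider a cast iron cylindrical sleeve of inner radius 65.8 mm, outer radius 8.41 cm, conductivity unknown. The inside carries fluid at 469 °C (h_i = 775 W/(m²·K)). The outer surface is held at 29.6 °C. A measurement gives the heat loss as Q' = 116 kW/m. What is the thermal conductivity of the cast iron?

ΣR = ΔT/Q' = |469 − 29.6|/1.16×10^5 = 0.003788 m·K/W
Known resistances:
  R'_conv,in = 1/(2πr h) = 1/(2π·0.0658·775) = 0.003121 m·K/W
R_cast iron = ΣR − ΣR_known = 0.003788 − 0.003121 = 6.670×10^-4 m·K/W
ln(r₂/r₁)/(2πk) = 6.670×10^-4 ⇒ k = 0.2454/(2π·6.670×10^-4) = 58.6 W/m·K

k = 58.6 W/m·K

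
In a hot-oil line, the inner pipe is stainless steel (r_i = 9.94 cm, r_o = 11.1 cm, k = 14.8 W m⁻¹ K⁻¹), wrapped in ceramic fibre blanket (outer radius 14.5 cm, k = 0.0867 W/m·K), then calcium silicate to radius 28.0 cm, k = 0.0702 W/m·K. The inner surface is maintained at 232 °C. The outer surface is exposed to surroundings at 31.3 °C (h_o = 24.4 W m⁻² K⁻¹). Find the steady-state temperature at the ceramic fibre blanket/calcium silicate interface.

Treat each layer as a resistance in series:
  R'_stainless steel = ln(0.111/0.0994)/(2πk) = 0.1104/(2π·14.8) = 0.001187 m·K/W
  R'_ceramic fibre blanket = ln(0.145/0.111)/(2πk) = 0.2672/(2π·0.0867) = 0.4905 m·K/W
  R'_calcium silicate = ln(0.280/0.145)/(2πk) = 0.6581/(2π·0.0702) = 1.492 m·K/W
  R'_conv,out = 1/(2πr h) = 1/(2π·0.280·24.4) = 0.02330 m·K/W
ΣR = 0.001187 + 0.4905 + 1.492 + 0.02330 = 2.007 m·K/W
Q' = ΔT/ΣR = (232 °C − 31.3 °C)/2.007 = 100.0 W/m
From the inner boundary to the ceramic fibre blanket/calcium silicate interface, ΣR_partial = 0.4917 m·K/W.
T_interface = T_in − Q'·ΣR_partial = 232 °C − (100.0)(0.4917) = 183 °C

T = 183 °C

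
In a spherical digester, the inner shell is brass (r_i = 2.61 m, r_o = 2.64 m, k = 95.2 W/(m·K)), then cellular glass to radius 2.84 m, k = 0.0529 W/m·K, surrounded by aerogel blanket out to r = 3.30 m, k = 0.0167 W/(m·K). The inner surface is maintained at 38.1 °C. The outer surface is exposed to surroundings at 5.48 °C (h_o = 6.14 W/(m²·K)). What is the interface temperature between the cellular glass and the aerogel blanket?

T = 33.3 °C

Resistance network (inner→outer):
  R_brass = (1/2.61 − 1/2.64)/(4πk) = 0.004354/(4π·95.2) = 3.639×10^-6 K/W
  R_cellular glass = (1/2.64 − 1/2.84)/(4πk) = 0.02668/(4π·0.0529) = 0.04013 K/W
  R_aerogel blanket = (1/2.84 − 1/3.30)/(4πk) = 0.04908/(4π·0.0167) = 0.2339 K/W
  R_conv,out = 1/(4πr²h) = 1/(4π·3.30²·6.14) = 0.001190 K/W
ΣR = 3.639×10^-6 + 0.04013 + 0.2339 + 0.001190 = 0.2752 K/W
Q = ΔT/ΣR = (38.1 °C − 5.48 °C)/0.2752 = 118.5 W
From the inner boundary to the cellular glass/aerogel blanket interface, ΣR_partial = 0.04013 K/W.
T_interface = T_in − Q·ΣR_partial = 38.1 °C − (118.5)(0.04013) = 33.3 °C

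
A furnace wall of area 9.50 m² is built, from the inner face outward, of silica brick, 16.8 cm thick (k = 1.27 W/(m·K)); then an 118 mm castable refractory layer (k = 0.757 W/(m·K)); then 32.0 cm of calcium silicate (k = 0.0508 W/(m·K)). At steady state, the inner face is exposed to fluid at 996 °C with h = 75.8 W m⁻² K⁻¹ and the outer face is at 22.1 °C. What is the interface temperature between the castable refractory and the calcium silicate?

Resistance network (inner→outer):
  R_conv,in = 1/(hA) = 1/(75.8·9.50) = 0.001389 K/W
  R_silica brick = L/(kA) = 0.168/(1.27·9.50) = 0.01392 K/W
  R_castable refractory = L/(kA) = 0.118/(0.757·9.50) = 0.01641 K/W
  R_calcium silicate = L/(kA) = 0.320/(0.0508·9.50) = 0.6631 K/W
ΣR = 0.001389 + 0.01392 + 0.01641 + 0.6631 = 0.6948 K/W
Q = ΔT/ΣR = (996 °C − 22.1 °C)/0.6948 = 1402 W
From the inner boundary to the castable refractory/calcium silicate interface, ΣR_partial = 0.03172 K/W.
T_interface = T_in − Q·ΣR_partial = 996 °C − (1402)(0.03172) = 952 °C

T = 952 °C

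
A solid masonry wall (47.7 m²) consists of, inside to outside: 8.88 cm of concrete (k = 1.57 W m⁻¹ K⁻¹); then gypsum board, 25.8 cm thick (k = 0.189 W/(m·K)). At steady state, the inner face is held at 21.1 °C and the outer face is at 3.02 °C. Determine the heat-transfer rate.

Q = 607 W

Series thermal resistances, inner to outer:
  R_concrete = L/(kA) = 0.0888/(1.57·47.7) = 0.001186 K/W
  R_gypsum board = L/(kA) = 0.258/(0.189·47.7) = 0.02862 K/W
ΣR = 0.001186 + 0.02862 = 0.02981 K/W
Q = ΔT/ΣR = (21.1 °C − 3.02 °C)/0.02981 = 607 W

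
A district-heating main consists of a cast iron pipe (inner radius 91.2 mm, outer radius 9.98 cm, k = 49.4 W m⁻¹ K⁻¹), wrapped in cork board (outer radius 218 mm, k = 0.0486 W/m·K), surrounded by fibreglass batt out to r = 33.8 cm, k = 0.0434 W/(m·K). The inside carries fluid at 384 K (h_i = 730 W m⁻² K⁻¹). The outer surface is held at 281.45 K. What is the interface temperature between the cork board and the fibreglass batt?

Series thermal resistances, inner to outer:
  R'_conv,in = 1/(2πr h) = 1/(2π·0.0912·730) = 0.002391 m·K/W
  R'_cast iron = ln(0.0998/0.0912)/(2πk) = 0.09011/(2π·49.4) = 2.903×10^-4 m·K/W
  R'_cork board = ln(0.218/0.0998)/(2πk) = 0.7813/(2π·0.0486) = 2.559 m·K/W
  R'_fibreglass batt = ln(0.338/0.218)/(2πk) = 0.4386/(2π·0.0434) = 1.608 m·K/W
ΣR = 0.002391 + 2.903×10^-4 + 2.559 + 1.608 = 4.170 m·K/W
Q' = ΔT/ΣR = (384 K − 281.45 K)/4.170 = 24.59 W/m
From the inner boundary to the cork board/fibreglass batt interface, ΣR_partial = 2.562 m·K/W.
T_interface = T_in − Q'·ΣR_partial = 384 K − (24.59)(2.562) = 321.0 K

T = 321.0 K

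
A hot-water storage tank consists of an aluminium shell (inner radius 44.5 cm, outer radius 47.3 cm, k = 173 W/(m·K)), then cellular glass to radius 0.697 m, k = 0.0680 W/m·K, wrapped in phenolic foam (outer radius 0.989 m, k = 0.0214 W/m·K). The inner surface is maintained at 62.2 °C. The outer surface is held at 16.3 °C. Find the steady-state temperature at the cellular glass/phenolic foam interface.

Resistance network (inner→outer):
  R_aluminium = (1/0.445 − 1/0.473)/(4πk) = 0.1330/(4π·173) = 6.119×10^-5 K/W
  R_cellular glass = (1/0.473 − 1/0.697)/(4πk) = 0.6794/(4π·0.0680) = 0.7951 K/W
  R_phenolic foam = (1/0.697 − 1/0.989)/(4πk) = 0.4236/(4π·0.0214) = 1.575 K/W
ΣR = 6.119×10^-5 + 0.7951 + 1.575 = 2.370 K/W
Q = ΔT/ΣR = (62.2 °C − 16.3 °C)/2.370 = 19.37 W
From the inner boundary to the cellular glass/phenolic foam interface, ΣR_partial = 0.7952 K/W.
T_interface = T_in − Q·ΣR_partial = 62.2 °C − (19.37)(0.7952) = 46.8 °C

T = 46.8 °C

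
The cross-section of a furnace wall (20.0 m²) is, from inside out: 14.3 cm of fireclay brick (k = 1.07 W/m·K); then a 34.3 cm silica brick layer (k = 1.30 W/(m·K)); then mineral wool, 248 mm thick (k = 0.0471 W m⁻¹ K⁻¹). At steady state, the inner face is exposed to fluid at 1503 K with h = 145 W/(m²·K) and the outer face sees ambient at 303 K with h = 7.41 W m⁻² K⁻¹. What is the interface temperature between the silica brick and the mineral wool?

T = 1419 K

Treat each layer as a resistance in series:
  R_conv,in = 1/(hA) = 1/(145·20.0) = 3.448×10^-4 K/W
  R_fireclay brick = L/(kA) = 0.143/(1.07·20.0) = 0.006682 K/W
  R_silica brick = L/(kA) = 0.343/(1.30·20.0) = 0.01319 K/W
  R_mineral wool = L/(kA) = 0.248/(0.0471·20.0) = 0.2633 K/W
  R_conv,out = 1/(hA) = 1/(7.41·20.0) = 0.006748 K/W
ΣR = 3.448×10^-4 + 0.006682 + 0.01319 + 0.2633 + 0.006748 = 0.2903 K/W
Q = ΔT/ΣR = (1503 K − 303 K)/0.2903 = 4134 W
From the inner boundary to the silica brick/mineral wool interface, ΣR_partial = 0.02022 K/W.
T_interface = T_in − Q·ΣR_partial = 1503 K − (4134)(0.02022) = 1419 K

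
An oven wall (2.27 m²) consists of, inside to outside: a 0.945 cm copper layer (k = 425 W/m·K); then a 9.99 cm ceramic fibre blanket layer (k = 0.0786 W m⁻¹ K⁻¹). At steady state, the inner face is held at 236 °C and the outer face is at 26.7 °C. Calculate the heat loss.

Resistance network (inner→outer):
  R_copper = L/(kA) = 0.00945/(425·2.27) = 9.795×10^-6 K/W
  R_ceramic fibre blanket = L/(kA) = 0.0999/(0.0786·2.27) = 0.5599 K/W
ΣR = 9.795×10^-6 + 0.5599 = 0.5599 K/W
Q = ΔT/ΣR = (236 °C − 26.7 °C)/0.5599 = 374 W

Q = 374 W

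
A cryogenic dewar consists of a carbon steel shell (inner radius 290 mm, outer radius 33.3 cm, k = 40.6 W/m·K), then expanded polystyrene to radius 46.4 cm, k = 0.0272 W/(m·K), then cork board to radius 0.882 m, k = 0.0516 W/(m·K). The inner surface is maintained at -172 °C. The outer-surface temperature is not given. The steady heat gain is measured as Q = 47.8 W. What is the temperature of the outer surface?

T_out = 21.9 °C

Sum the resistances:
  R_carbon steel = (1/0.290 − 1/0.333)/(4πk) = 0.4453/(4π·40.6) = 8.728×10^-4 K/W
  R_expanded polystyrene = (1/0.333 − 1/0.464)/(4πk) = 0.8478/(4π·0.0272) = 2.480 K/W
  R_cork board = (1/0.464 − 1/0.882)/(4πk) = 1.021/(4π·0.0516) = 1.575 K/W
ΣR = 4.057 K/W
ΔT = Q·ΣR = 47.8 × 4.057 = 193.9 K
Heat flows inward, so T_out = T_in + ΔT = -172 + 193.9 = 21.9 °C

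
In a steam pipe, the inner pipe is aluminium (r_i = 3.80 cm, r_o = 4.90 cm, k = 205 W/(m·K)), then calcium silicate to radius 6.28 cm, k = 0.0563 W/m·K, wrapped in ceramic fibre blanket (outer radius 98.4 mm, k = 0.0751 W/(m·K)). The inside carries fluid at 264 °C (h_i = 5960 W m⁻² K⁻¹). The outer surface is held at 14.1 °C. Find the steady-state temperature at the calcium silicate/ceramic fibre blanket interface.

T = 158 °C

Treat each layer as a resistance in series:
  R'_conv,in = 1/(2πr h) = 1/(2π·0.0380·5960) = 7.027×10^-4 m·K/W
  R'_aluminium = ln(0.0490/0.0380)/(2πk) = 0.2542/(2π·205) = 1.974×10^-4 m·K/W
  R'_calcium silicate = ln(0.0628/0.0490)/(2πk) = 0.2481/(2π·0.0563) = 0.7015 m·K/W
  R'_ceramic fibre blanket = ln(0.0984/0.0628)/(2πk) = 0.4491/(2π·0.0751) = 0.9517 m·K/W
ΣR = 7.027×10^-4 + 1.974×10^-4 + 0.7015 + 0.9517 = 1.654 m·K/W
Q' = ΔT/ΣR = (264 °C − 14.1 °C)/1.654 = 151.1 W/m
From the inner boundary to the calcium silicate/ceramic fibre blanket interface, ΣR_partial = 0.7024 m·K/W.
T_interface = T_in − Q'·ΣR_partial = 264 °C − (151.1)(0.7024) = 158 °C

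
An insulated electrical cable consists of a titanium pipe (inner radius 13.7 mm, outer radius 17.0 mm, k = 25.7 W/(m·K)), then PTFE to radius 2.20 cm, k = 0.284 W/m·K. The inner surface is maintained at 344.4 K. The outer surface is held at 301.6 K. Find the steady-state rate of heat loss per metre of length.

Treat each layer as a resistance in series:
  R'_titanium = ln(0.0170/0.0137)/(2πk) = 0.2158/(2π·25.7) = 0.001337 m·K/W
  R'_PTFE = ln(0.0220/0.0170)/(2πk) = 0.2578/(2π·0.284) = 0.1445 m·K/W
ΣR = 0.001337 + 0.1445 = 0.1458 m·K/W
Q' = ΔT/ΣR = (344.4 K − 301.6 K)/0.1458 = 294 W/m

Q' = 294 W/m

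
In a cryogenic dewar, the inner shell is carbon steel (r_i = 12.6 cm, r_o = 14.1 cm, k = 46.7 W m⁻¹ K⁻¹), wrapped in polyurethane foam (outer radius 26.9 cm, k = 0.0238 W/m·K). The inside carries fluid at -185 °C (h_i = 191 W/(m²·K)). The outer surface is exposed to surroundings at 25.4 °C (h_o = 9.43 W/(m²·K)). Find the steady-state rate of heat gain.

Q = 18.4 W

Series thermal resistances, inner to outer:
  R_conv,in = 1/(4πr²h) = 1/(4π·0.126²·191) = 0.02624 K/W
  R_carbon steel = (1/0.126 − 1/0.141)/(4πk) = 0.8443/(4π·46.7) = 0.001439 K/W
  R_polyurethane foam = (1/0.141 − 1/0.269)/(4πk) = 3.375/(4π·0.0238) = 11.28 K/W
  R_conv,out = 1/(4πr²h) = 1/(4π·0.269²·9.43) = 0.1166 K/W
ΣR = 0.02624 + 0.001439 + 11.28 + 0.1166 = 11.42 K/W
Q = ΔT/ΣR = (-185 °C − 25.4 °C)/11.42 = -18.4 W
(Negative Q ⇒ heat flows inward; heat gain = 18.4 W.)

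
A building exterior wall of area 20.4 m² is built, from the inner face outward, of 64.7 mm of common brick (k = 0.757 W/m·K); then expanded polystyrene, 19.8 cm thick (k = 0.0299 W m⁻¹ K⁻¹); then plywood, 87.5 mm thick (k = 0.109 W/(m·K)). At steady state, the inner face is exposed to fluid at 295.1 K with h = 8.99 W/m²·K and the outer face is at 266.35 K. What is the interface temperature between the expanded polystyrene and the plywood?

T = 269.38 K

Series thermal resistances, inner to outer:
  R_conv,in = 1/(hA) = 1/(8.99·20.4) = 0.005453 K/W
  R_common brick = L/(kA) = 0.0647/(0.757·20.4) = 0.004190 K/W
  R_expanded polystyrene = L/(kA) = 0.198/(0.0299·20.4) = 0.3246 K/W
  R_plywood = L/(kA) = 0.0875/(0.109·20.4) = 0.03935 K/W
ΣR = 0.005453 + 0.004190 + 0.3246 + 0.03935 = 0.3736 K/W
Q = ΔT/ΣR = (295.1 K − 266.35 K)/0.3736 = 76.95 W
From the inner boundary to the expanded polystyrene/plywood interface, ΣR_partial = 0.3342 K/W.
T_interface = T_in − Q·ΣR_partial = 295.1 K − (76.95)(0.3342) = 269.38 K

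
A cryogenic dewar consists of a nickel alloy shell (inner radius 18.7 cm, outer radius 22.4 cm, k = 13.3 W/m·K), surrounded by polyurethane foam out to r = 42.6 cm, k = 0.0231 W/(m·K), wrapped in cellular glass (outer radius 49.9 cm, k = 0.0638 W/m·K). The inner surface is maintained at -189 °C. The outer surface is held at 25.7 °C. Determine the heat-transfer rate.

Resistance network (inner→outer):
  R_nickel alloy = (1/0.187 − 1/0.224)/(4πk) = 0.8833/(4π·13.3) = 0.005285 K/W
  R_polyurethane foam = (1/0.224 − 1/0.426)/(4πk) = 2.117/(4π·0.0231) = 7.292 K/W
  R_cellular glass = (1/0.426 − 1/0.499)/(4πk) = 0.3434/(4π·0.0638) = 0.4283 K/W
ΣR = 0.005285 + 7.292 + 0.4283 = 7.726 K/W
Q = ΔT/ΣR = (-189 °C − 25.7 °C)/7.726 = -27.8 W
(Negative Q ⇒ heat flows inward; heat gain = 27.8 W.)

Q = 27.8 W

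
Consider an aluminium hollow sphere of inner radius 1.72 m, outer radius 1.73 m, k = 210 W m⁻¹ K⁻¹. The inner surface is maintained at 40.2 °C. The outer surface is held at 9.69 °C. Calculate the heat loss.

Q = 4πk·ΔT/(1/r₁ − 1/r₂) = 4π × 210 × 30.51 / (1/1.72 − 1/1.73) = 2.40×10^7 W

Q = 2.40×10^7 W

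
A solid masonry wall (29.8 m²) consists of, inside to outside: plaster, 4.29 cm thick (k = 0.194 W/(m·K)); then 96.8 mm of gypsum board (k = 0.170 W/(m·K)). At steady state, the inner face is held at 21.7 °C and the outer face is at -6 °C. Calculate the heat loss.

Q = 1040 W

Resistance network (inner→outer):
  R_plaster = L/(kA) = 0.0429/(0.194·29.8) = 0.007421 K/W
  R_gypsum board = L/(kA) = 0.0968/(0.170·29.8) = 0.01911 K/W
ΣR = 0.007421 + 0.01911 = 0.02653 K/W
Q = ΔT/ΣR = (21.7 °C − -6 °C)/0.02653 = 1040 W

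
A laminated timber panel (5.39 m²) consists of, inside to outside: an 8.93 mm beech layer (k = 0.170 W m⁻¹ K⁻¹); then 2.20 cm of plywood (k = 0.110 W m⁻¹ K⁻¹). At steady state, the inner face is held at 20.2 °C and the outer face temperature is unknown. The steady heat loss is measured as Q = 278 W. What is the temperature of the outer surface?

Sum the resistances:
  R_beech = L/(kA) = 0.00893/(0.170·5.39) = 0.009746 K/W
  R_plywood = L/(kA) = 0.0220/(0.110·5.39) = 0.03711 K/W
ΣR = 0.04685 K/W
ΔT = Q·ΣR = 278 × 0.04685 = 13.02 K
Heat flows outward, so T_out = T_in − ΔT = 20.2 − 13.02 = 7.18 °C

T_out = 7.18 °C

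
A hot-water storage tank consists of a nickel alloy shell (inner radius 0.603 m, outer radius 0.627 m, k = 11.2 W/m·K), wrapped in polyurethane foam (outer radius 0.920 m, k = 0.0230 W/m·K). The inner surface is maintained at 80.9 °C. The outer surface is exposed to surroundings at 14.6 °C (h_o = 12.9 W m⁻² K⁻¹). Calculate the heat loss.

Resistance network (inner→outer):
  R_nickel alloy = (1/0.603 − 1/0.627)/(4πk) = 0.06348/(4π·11.2) = 4.510×10^-4 K/W
  R_polyurethane foam = (1/0.627 − 1/0.920)/(4πk) = 0.5079/(4π·0.0230) = 1.757 K/W
  R_conv,out = 1/(4πr²h) = 1/(4π·0.920²·12.9) = 0.007288 K/W
ΣR = 4.510×10^-4 + 1.757 + 0.007288 = 1.765 K/W
Q = ΔT/ΣR = (80.9 °C − 14.6 °C)/1.765 = 37.6 W

Q = 37.6 W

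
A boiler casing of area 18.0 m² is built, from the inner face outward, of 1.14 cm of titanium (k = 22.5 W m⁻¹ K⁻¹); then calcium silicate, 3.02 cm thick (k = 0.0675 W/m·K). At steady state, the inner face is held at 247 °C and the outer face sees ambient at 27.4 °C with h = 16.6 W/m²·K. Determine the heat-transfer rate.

Resistance network (inner→outer):
  R_titanium = L/(kA) = 0.0114/(22.5·18.0) = 2.815×10^-5 K/W
  R_calcium silicate = L/(kA) = 0.0302/(0.0675·18.0) = 0.02486 K/W
  R_conv,out = 1/(hA) = 1/(16.6·18.0) = 0.003347 K/W
ΣR = 2.815×10^-5 + 0.02486 + 0.003347 = 0.02824 K/W
Q = ΔT/ΣR = (247 °C − 27.4 °C)/0.02824 = 7780 W

Q = 7.78 kW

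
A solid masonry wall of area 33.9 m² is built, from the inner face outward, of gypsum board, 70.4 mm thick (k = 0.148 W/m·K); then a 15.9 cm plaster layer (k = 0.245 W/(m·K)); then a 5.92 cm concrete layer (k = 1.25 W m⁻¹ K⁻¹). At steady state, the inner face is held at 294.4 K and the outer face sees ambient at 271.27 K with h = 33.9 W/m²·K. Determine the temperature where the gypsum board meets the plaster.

Series thermal resistances, inner to outer:
  R_gypsum board = L/(kA) = 0.0704/(0.148·33.9) = 0.01403 K/W
  R_plaster = L/(kA) = 0.159/(0.245·33.9) = 0.01914 K/W
  R_concrete = L/(kA) = 0.0592/(1.25·33.9) = 0.001397 K/W
  R_conv,out = 1/(hA) = 1/(33.9·33.9) = 8.702×10^-4 K/W
ΣR = 0.01403 + 0.01914 + 0.001397 + 8.702×10^-4 = 0.03544 K/W
Q = ΔT/ΣR = (294.4 K − 271.27 K)/0.03544 = 652.7 W
From the inner boundary to the gypsum board/plaster interface, ΣR_partial = 0.01403 K/W.
T_interface = T_in − Q·ΣR_partial = 294.4 K − (652.7)(0.01403) = 285.2 K

T = 285.2 K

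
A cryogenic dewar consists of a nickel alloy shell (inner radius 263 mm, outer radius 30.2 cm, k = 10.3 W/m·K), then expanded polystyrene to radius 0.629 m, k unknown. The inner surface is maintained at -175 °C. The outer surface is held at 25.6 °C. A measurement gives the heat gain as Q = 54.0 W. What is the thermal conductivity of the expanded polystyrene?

k = 0.0369 W/m·K

ΣR = ΔT/Q = |-175 − 25.6|/54.0 = 3.715 K/W
Known resistances:
  R_nickel alloy = (1/0.263 − 1/0.302)/(4πk) = 0.4910/(4π·10.3) = 0.003794 K/W
R_expanded polystyrene = ΣR − ΣR_known = 3.715 − 0.003794 = 3.711 K/W
(1/r₁−1/r₂)/(4πk) = 3.711 ⇒ k = 1.721/(4π·3.711) = 0.0369 W/m·K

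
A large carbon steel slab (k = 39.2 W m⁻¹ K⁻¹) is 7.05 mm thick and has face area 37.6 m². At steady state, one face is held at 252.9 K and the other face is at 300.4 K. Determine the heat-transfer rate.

Q = 9.93×10^6 W

Q = kA·ΔT/L = 39.2 × 37.6 × |252.9 K − 300.4 K| / 0.00705 = 9.93×10^6 W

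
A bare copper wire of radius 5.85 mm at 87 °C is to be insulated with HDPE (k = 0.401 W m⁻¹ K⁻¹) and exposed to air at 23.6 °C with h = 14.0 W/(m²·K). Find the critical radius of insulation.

r_cr = 2.86 cm

For a cylinder, r_cr = k_ins/h = 0.401/14.0 = 0.0286 m = 2.86 cm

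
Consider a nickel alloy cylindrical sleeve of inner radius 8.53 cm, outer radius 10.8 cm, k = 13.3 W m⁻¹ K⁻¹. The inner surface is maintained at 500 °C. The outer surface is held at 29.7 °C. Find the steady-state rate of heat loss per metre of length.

Q' = 2πk·ΔT/ln(r₂/r₁) = 2π × 13.3 × 470.3 / ln(0.108/0.0853) = 1.67×10^5 W/m

Q' = 167 kW/m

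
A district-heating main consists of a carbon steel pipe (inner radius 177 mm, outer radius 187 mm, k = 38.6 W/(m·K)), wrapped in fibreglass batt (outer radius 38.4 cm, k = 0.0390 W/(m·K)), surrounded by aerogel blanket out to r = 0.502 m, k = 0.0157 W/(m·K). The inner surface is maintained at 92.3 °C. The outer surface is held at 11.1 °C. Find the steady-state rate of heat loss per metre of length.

Series thermal resistances, inner to outer:
  R'_carbon steel = ln(0.187/0.177)/(2πk) = 0.05496/(2π·38.6) = 2.266×10^-4 m·K/W
  R'_fibreglass batt = ln(0.384/0.187)/(2πk) = 0.7195/(2π·0.0390) = 2.936 m·K/W
  R'_aerogel blanket = ln(0.502/0.384)/(2πk) = 0.2680/(2π·0.0157) = 2.716 m·K/W
ΣR = 2.266×10^-4 + 2.936 + 2.716 = 5.652 m·K/W
Q' = ΔT/ΣR = (92.3 °C − 11.1 °C)/5.652 = 14.4 W/m

Q' = 14.4 W/m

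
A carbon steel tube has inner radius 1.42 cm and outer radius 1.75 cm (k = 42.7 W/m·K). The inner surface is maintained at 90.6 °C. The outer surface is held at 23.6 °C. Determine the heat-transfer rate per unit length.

Q' = 86.0 kW/m

Q' = 2πk·ΔT/ln(r₂/r₁) = 2π × 42.7 × 67 / ln(0.0175/0.0142) = 86000 W/m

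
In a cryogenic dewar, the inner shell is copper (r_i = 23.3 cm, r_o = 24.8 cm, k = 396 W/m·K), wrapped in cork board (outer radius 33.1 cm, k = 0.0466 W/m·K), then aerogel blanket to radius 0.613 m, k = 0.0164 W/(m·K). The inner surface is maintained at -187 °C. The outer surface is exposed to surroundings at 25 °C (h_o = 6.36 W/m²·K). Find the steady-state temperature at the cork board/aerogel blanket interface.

Resistance network (inner→outer):
  R_copper = (1/0.233 − 1/0.248)/(4πk) = 0.2596/(4π·396) = 5.216×10^-5 K/W
  R_cork board = (1/0.248 − 1/0.331)/(4πk) = 1.011/(4π·0.0466) = 1.727 K/W
  R_aerogel blanket = (1/0.331 − 1/0.613)/(4πk) = 1.390/(4π·0.0164) = 6.744 K/W
  R_conv,out = 1/(4πr²h) = 1/(4π·0.613²·6.36) = 0.03330 K/W
ΣR = 5.216×10^-5 + 1.727 + 6.744 + 0.03330 = 8.504 K/W
Q = ΔT/ΣR = (-187 °C − 25 °C)/8.504 = -24.93 W
From the inner boundary to the cork board/aerogel blanket interface, ΣR_partial = 1.727 K/W.
T_interface = T_in − Q·ΣR_partial = -187 °C − (-24.93)(1.727) = -144 °C

T = -144 °C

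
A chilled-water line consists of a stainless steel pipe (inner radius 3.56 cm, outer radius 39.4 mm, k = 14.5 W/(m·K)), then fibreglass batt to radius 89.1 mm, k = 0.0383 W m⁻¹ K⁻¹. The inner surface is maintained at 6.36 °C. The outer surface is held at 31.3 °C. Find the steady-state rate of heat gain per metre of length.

Series thermal resistances, inner to outer:
  R'_stainless steel = ln(0.0394/0.0356)/(2πk) = 0.1014/(2π·14.5) = 0.001113 m·K/W
  R'_fibreglass batt = ln(0.0891/0.0394)/(2πk) = 0.8160/(2π·0.0383) = 3.391 m·K/W
ΣR = 0.001113 + 3.391 = 3.392 m·K/W
Q' = ΔT/ΣR = (6.36 °C − 31.3 °C)/3.392 = -7.35 W/m
(Negative Q' ⇒ heat flows inward; heat gain = 7.35 W/m.)

Q' = 7.35 W/m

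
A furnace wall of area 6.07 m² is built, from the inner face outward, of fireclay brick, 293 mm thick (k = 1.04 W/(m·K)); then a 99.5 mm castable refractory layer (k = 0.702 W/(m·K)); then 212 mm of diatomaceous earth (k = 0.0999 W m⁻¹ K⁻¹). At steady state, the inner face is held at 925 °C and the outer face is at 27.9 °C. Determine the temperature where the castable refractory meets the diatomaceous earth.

Treat each layer as a resistance in series:
  R_fireclay brick = L/(kA) = 0.293/(1.04·6.07) = 0.04641 K/W
  R_castable refractory = L/(kA) = 0.0995/(0.702·6.07) = 0.02335 K/W
  R_diatomaceous earth = L/(kA) = 0.212/(0.0999·6.07) = 0.3496 K/W
ΣR = 0.04641 + 0.02335 + 0.3496 = 0.4194 K/W
Q = ΔT/ΣR = (925 °C − 27.9 °C)/0.4194 = 2139 W
From the inner boundary to the castable refractory/diatomaceous earth interface, ΣR_partial = 0.06976 K/W.
T_interface = T_in − Q·ΣR_partial = 925 °C − (2139)(0.06976) = 776 °C

T = 776 °C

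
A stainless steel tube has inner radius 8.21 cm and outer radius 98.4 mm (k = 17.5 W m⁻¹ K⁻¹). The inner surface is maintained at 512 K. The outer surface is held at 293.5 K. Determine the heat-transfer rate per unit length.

Q' = 2πk·ΔT/ln(r₂/r₁) = 2π × 17.5 × 218.5 / ln(0.0984/0.0821) = 1.33×10^5 W/m

Q' = 1.33×10^5 W/m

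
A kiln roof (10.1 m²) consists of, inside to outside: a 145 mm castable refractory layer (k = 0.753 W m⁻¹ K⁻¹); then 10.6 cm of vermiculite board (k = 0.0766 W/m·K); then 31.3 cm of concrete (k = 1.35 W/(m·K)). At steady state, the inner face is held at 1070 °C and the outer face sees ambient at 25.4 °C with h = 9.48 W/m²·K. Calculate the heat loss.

Resistance network (inner→outer):
  R_castable refractory = L/(kA) = 0.145/(0.753·10.1) = 0.01907 K/W
  R_vermiculite board = L/(kA) = 0.106/(0.0766·10.1) = 0.1370 K/W
  R_concrete = L/(kA) = 0.313/(1.35·10.1) = 0.02296 K/W
  R_conv,out = 1/(hA) = 1/(9.48·10.1) = 0.01044 K/W
ΣR = 0.01907 + 0.1370 + 0.02296 + 0.01044 = 0.1895 K/W
Q = ΔT/ΣR = (1070 °C − 25.4 °C)/0.1895 = 5510 W

Q = 5510 W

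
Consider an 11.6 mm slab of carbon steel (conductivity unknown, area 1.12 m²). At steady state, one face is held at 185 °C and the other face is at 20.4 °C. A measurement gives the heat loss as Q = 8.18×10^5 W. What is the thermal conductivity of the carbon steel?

k = 51.5 W/m·K

ΣR = ΔT/Q = |185 − 20.4|/8.18×10^5 = 2.012×10^-4 K/W
L/(kA) = 2.012×10^-4 ⇒ k = 0.0116/(2.012×10^-4·1.12) = 51.5 W/m·K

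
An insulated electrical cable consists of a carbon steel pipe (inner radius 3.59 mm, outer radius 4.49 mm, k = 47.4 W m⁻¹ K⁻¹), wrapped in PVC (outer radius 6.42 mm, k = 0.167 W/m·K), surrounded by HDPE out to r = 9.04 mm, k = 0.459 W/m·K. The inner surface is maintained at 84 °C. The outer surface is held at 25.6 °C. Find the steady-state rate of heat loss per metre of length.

Q' = 127 W/m

Series thermal resistances, inner to outer:
  R'_carbon steel = ln(0.00449/0.00359)/(2πk) = 0.2237/(2π·47.4) = 7.511×10^-4 m·K/W
  R'_PVC = ln(0.00642/0.00449)/(2πk) = 0.3576/(2π·0.167) = 0.3408 m·K/W
  R'_HDPE = ln(0.00904/0.00642)/(2πk) = 0.3422/(2π·0.459) = 0.1187 m·K/W
ΣR = 7.511×10^-4 + 0.3408 + 0.1187 = 0.4603 m·K/W
Q' = ΔT/ΣR = (84 °C − 25.6 °C)/0.4603 = 127 W/m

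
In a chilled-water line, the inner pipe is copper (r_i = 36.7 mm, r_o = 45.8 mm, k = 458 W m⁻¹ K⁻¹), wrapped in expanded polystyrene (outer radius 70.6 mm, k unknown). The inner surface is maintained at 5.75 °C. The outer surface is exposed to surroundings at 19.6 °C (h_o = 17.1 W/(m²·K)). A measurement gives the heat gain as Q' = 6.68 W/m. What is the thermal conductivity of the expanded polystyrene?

ΣR = ΔT/Q' = |5.75 − 19.6|/6.68 = 2.073 m·K/W
Known resistances:
  R'_copper = ln(0.0458/0.0367)/(2πk) = 0.2215/(2π·458) = 7.697×10^-5 m·K/W
  R'_conv,out = 1/(2πr h) = 1/(2π·0.0706·17.1) = 0.1318 m·K/W
R_expanded polystyrene = ΣR − ΣR_known = 2.073 − 0.1319 = 1.941 m·K/W
ln(r₂/r₁)/(2πk) = 1.941 ⇒ k = 0.4327/(2π·1.941) = 0.0355 W/m·K

k = 0.0355 W/m·K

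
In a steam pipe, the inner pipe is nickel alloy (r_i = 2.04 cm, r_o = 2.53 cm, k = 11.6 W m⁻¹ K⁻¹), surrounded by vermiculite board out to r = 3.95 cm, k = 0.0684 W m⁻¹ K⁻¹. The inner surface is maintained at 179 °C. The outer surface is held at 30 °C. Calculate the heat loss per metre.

Treat each layer as a resistance in series:
  R'_nickel alloy = ln(0.0253/0.0204)/(2πk) = 0.2153/(2π·11.6) = 0.002954 m·K/W
  R'_vermiculite board = ln(0.0395/0.0253)/(2πk) = 0.4455/(2π·0.0684) = 1.037 m·K/W
ΣR = 0.002954 + 1.037 = 1.040 m·K/W
Q' = ΔT/ΣR = (179 °C − 30 °C)/1.040 = 143 W/m

Q' = 143 W/m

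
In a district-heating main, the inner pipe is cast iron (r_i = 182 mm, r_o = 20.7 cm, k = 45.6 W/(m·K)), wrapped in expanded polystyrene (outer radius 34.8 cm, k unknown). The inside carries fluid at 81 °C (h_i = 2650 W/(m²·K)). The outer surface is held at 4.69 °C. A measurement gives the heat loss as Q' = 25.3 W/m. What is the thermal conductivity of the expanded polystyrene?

ΣR = ΔT/Q' = |81 − 4.69|/25.3 = 3.016 m·K/W
Known resistances:
  R'_conv,in = 1/(2πr h) = 1/(2π·0.182·2650) = 3.300×10^-4 m·K/W
  R'_cast iron = ln(0.207/0.182)/(2πk) = 0.1287/(2π·45.6) = 4.492×10^-4 m·K/W
R_expanded polystyrene = ΣR − ΣR_known = 3.016 − 7.792×10^-4 = 3.015 m·K/W
ln(r₂/r₁)/(2πk) = 3.015 ⇒ k = 0.5195/(2π·3.015) = 0.0274 W/m·K

k = 0.0274 W/m·K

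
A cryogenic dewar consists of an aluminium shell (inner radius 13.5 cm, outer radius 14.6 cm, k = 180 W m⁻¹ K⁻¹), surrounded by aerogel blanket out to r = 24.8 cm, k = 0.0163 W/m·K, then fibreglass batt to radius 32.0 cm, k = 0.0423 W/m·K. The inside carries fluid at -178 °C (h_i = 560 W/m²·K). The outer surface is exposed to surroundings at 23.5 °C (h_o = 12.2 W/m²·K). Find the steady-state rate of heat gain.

Series thermal resistances, inner to outer:
  R_conv,in = 1/(4πr²h) = 1/(4π·0.135²·560) = 0.007797 K/W
  R_aluminium = (1/0.135 − 1/0.146)/(4πk) = 0.5581/(4π·180) = 2.467×10^-4 K/W
  R_aerogel blanket = (1/0.146 − 1/0.248)/(4πk) = 2.817/(4π·0.0163) = 13.75 K/W
  R_fibreglass batt = (1/0.248 − 1/0.320)/(4πk) = 0.9073/(4π·0.0423) = 1.707 K/W
  R_conv,out = 1/(4πr²h) = 1/(4π·0.320²·12.2) = 0.06370 K/W
ΣR = 0.007797 + 2.467×10^-4 + 13.75 + 1.707 + 0.06370 = 15.53 K/W
Q = ΔT/ΣR = (-178 °C − 23.5 °C)/15.53 = -13.0 W
(Negative Q ⇒ heat flows inward; heat gain = 13.0 W.)

Q = 13.0 W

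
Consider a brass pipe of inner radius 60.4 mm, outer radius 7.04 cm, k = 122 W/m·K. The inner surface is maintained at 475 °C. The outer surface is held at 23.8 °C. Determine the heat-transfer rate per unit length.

Q' = 2πk·ΔT/ln(r₂/r₁) = 2π × 122 × 451.2 / ln(0.0704/0.0604) = 2.26×10^6 W/m

Q' = 2260 kW/m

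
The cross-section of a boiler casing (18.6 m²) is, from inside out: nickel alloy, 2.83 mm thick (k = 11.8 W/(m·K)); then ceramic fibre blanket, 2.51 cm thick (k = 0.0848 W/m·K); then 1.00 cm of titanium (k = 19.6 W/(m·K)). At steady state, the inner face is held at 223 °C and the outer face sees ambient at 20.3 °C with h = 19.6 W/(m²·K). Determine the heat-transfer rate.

Treat each layer as a resistance in series:
  R_nickel alloy = L/(kA) = 0.00283/(11.8·18.6) = 1.289×10^-5 K/W
  R_ceramic fibre blanket = L/(kA) = 0.0251/(0.0848·18.6) = 0.01591 K/W
  R_titanium = L/(kA) = 0.0100/(19.6·18.6) = 2.743×10^-5 K/W
  R_conv,out = 1/(hA) = 1/(19.6·18.6) = 0.002743 K/W
ΣR = 1.289×10^-5 + 0.01591 + 2.743×10^-5 + 0.002743 = 0.01869 K/W
Q = ΔT/ΣR = (223 °C − 20.3 °C)/0.01869 = 10800 W

Q = 10.8 kW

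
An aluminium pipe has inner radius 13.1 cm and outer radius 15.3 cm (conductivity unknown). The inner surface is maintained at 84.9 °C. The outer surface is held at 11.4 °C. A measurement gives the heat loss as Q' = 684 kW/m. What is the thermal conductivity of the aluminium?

k = 230 W/m·K

ΣR = ΔT/Q' = |84.9 − 11.4|/6.84×10^5 = 1.075×10^-4 m·K/W
ln(r₂/r₁)/(2πk) = 1.075×10^-4 ⇒ k = 0.1552/(2π·1.075×10^-4) = 230 W/m·K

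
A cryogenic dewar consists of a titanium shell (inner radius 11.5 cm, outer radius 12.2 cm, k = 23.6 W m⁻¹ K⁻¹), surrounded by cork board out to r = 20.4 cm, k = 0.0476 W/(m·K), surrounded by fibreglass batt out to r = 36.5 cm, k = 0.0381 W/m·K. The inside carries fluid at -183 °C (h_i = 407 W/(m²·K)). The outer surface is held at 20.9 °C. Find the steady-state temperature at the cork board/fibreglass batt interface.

T = -70.8 °C

Resistance network (inner→outer):
  R_conv,in = 1/(4πr²h) = 1/(4π·0.115²·407) = 0.01478 K/W
  R_titanium = (1/0.115 − 1/0.122)/(4πk) = 0.4989/(4π·23.6) = 0.001682 K/W
  R_cork board = (1/0.122 − 1/0.204)/(4πk) = 3.295/(4π·0.0476) = 5.508 K/W
  R_fibreglass batt = (1/0.204 − 1/0.365)/(4πk) = 2.162/(4π·0.0381) = 4.516 K/W
ΣR = 0.01478 + 0.001682 + 5.508 + 4.516 = 10.04 K/W
Q = ΔT/ΣR = (-183 °C − 20.9 °C)/10.04 = -20.31 W
From the inner boundary to the cork board/fibreglass batt interface, ΣR_partial = 5.524 K/W.
T_interface = T_in − Q·ΣR_partial = -183 °C − (-20.31)(5.524) = -70.8 °C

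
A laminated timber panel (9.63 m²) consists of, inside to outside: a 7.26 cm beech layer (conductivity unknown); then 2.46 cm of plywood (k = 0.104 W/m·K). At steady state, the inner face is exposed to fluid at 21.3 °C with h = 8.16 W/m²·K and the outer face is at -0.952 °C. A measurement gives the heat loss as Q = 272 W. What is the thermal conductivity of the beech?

k = 0.169 W/m·K

ΣR = ΔT/Q = |21.3 − -0.952|/272 = 0.08181 K/W
Known resistances:
  R_conv,in = 1/(hA) = 1/(8.16·9.63) = 0.01273 K/W
  R_plywood = L/(kA) = 0.0246/(0.104·9.63) = 0.02456 K/W
R_beech = ΣR − ΣR_known = 0.08181 − 0.03729 = 0.04452 K/W
L/(kA) = 0.04452 ⇒ k = 0.0726/(0.04452·9.63) = 0.169 W/m·K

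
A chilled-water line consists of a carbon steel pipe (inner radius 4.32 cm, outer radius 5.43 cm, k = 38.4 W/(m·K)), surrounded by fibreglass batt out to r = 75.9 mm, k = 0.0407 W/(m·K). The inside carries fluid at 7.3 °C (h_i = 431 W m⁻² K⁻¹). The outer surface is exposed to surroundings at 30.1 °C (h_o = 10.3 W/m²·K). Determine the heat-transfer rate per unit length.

Q' = 15.0 W/m

Treat each layer as a resistance in series:
  R'_conv,in = 1/(2πr h) = 1/(2π·0.0432·431) = 0.008548 m·K/W
  R'_carbon steel = ln(0.0543/0.0432)/(2πk) = 0.2287/(2π·38.4) = 9.478×10^-4 m·K/W
  R'_fibreglass batt = ln(0.0759/0.0543)/(2πk) = 0.3349/(2π·0.0407) = 1.310 m·K/W
  R'_conv,out = 1/(2πr h) = 1/(2π·0.0759·10.3) = 0.2036 m·K/W
ΣR = 0.008548 + 9.478×10^-4 + 1.310 + 0.2036 = 1.523 m·K/W
Q' = ΔT/ΣR = (7.3 °C − 30.1 °C)/1.523 = -15.0 W/m
(Negative Q' ⇒ heat flows inward; heat gain = 15.0 W/m.)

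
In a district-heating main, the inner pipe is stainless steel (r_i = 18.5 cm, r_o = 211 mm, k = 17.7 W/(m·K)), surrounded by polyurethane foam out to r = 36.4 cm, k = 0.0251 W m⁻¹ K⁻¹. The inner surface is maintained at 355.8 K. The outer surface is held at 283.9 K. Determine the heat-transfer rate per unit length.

Resistance network (inner→outer):
  R'_stainless steel = ln(0.211/0.185)/(2πk) = 0.1315/(2π·17.7) = 0.001182 m·K/W
  R'_polyurethane foam = ln(0.364/0.211)/(2πk) = 0.5453/(2π·0.0251) = 3.458 m·K/W
ΣR = 0.001182 + 3.458 = 3.459 m·K/W
Q' = ΔT/ΣR = (355.8 K − 283.9 K)/3.459 = 20.8 W/m

Q' = 20.8 W/m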